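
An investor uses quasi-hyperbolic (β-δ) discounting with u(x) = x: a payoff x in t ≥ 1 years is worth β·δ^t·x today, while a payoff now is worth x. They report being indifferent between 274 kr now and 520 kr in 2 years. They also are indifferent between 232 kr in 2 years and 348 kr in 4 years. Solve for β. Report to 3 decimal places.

β ≈ 0.790

Both payoffs in the second observation are in the future, so β drops out: δ^2·232 = δ^4·348 ⇒ δ^2 = 232/348 = 0.66667, so δ = 0.81650.
Now use the now-vs-future pair: 274 = β·δ^2·520 gives β = 274/(0.66667·520) ≈ 0.790.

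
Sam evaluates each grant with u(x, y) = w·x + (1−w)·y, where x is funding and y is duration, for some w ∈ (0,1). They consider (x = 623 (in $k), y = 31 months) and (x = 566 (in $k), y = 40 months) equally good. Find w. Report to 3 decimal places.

w = 0.136

u(623,31) = u(566,40) means w·623 + (1−w)·31 = w·566 + (1−w)·40.
Collecting terms: w·57 = (1−w)·9.
So w/(1−w) = 9/57 = 0.1579, giving w = 9/(57+9) = 0.136.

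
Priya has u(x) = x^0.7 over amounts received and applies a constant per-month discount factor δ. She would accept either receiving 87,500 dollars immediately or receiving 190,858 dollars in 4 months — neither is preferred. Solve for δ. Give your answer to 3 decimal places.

Indifference means u(87500) = δ^4 · u(190858), so δ^4 = u(87500)/u(190858).
Since u(x) = x^0.7, δ^4 = (87500/190858)^0.7 = 0.45846^0.7 = 0.57931.
Hence δ = (0.57931)^(1/4) = 0.87242.

δ ≈ 0.872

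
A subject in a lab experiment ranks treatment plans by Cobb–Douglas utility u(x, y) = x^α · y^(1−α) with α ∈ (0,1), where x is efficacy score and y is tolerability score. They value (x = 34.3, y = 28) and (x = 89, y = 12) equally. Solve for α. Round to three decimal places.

The Cobb–Douglas utilities coincide, so 34.3^α·28^(1−α) = 89^α·12^(1−α).
(34.3/89)^α = (12/28)^(1−α); take logs: α·ln(34.3/89) = (1−α)·ln(12/28), i.e. α·-0.953491 = (1−α)·-0.847298.
So α/(1−α) = (-0.847298)/(-0.953491) = 0.888627, and α = 0.888627/1.888627 ≈ 0.471.

α ≈ 0.471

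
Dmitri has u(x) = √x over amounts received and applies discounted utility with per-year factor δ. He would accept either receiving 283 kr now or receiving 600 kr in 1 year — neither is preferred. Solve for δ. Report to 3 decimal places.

δ ≈ 0.687

The payoff in 1 year is discounted by δ, so u(283) = δ·u(600) and δ = u(283)/u(600).
With u(x) = √x: δ = √283/√600 = √(283/600) = 0.68678.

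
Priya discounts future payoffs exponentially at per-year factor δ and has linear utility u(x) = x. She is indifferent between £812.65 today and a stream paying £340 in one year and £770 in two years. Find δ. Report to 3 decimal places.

δ ≈ 0.830

Equating present values: 812.65 = 340δ + 770δ².
That is, 770δ² + 340δ − 812.65 = 0, a quadratic in δ.
By the quadratic formula (taking the positive root), δ = (−340 + √2618562.00) / 1540 ≈ 0.830.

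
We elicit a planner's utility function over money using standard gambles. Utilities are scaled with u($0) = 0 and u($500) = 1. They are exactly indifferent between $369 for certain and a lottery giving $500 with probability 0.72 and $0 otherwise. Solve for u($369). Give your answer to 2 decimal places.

0.72

u($369) equals the lottery's expected utility: 0.72·1 + 0.28·0 = 0.72.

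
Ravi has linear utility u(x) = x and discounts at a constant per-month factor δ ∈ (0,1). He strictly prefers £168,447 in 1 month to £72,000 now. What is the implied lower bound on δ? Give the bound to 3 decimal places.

The preference means 72000 < δ·168447.
Dividing through by 168447 gives δ > 0.42743.

δ > 0.427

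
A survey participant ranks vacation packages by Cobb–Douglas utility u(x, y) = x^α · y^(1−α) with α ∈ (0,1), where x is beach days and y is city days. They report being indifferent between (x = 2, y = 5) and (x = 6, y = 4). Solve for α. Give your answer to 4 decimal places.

α ≈ 0.1688

The Cobb–Douglas utilities coincide, so 2^α·5^(1−α) = 6^α·4^(1−α).
(2/6)^α = (4/5)^(1−α); take logs: α·ln(2/6) = (1−α)·ln(4/5), i.e. α·-1.0986123 = (1−α)·-0.2231436.
Thus α·(-1.3217559) = -0.2231436, so α = -0.2231436/-1.3217559 ≈ 0.1688.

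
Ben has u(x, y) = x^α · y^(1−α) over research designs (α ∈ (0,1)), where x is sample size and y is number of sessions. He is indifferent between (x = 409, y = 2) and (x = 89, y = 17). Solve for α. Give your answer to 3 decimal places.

α ≈ 0.584

Indifference: 409^α · 2^(1−α) = 89^α · 17^(1−α).
Taking logs: α·ln 409 + (1−α)·ln 2 = α·ln 89 + (1−α)·ln 17, i.e. α·1.525079 = (1−α)·2.140066.
Thus α·(3.665145) = 2.140066, so α = 2.140066/3.665145 ≈ 0.584.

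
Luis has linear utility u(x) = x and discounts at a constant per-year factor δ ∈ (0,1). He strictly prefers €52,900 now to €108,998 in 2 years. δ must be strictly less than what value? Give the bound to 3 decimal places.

δ < 0.697

Under u(x) = x this choice says 52900 > δ^2·108998.
Dividing by 108998: δ^2 < 0.48533. Both sides are positive, so the square root keeps the direction.
δ < 0.48533^(1/2) = 0.697.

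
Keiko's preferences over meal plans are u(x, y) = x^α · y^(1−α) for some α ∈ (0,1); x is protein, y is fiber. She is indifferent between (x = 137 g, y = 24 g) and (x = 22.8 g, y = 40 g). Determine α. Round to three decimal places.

α ≈ 0.222

Set the two utilities equal: 137^α·24^(1−α) = 22.8^α·40^(1−α).
Taking logs: α·ln 137 + (1−α)·ln 24 = α·ln 22.8 + (1−α)·ln 40, i.e. α·1.793220 = (1−α)·0.510826.
With A = 1.793220 and B = 0.510826: α·A = (1−α)·B, so α = B/(A+B) = 0.510826/2.304046 ≈ 0.222.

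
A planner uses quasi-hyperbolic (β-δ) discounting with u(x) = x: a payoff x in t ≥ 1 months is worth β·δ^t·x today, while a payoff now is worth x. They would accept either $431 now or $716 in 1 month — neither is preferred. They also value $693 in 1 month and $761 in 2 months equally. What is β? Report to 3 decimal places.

β ≈ 0.661

From the later pair, β·δ^1·693 = β·δ^2·761; dividing through, δ = 693/761 = 0.91064.
Substituting δ into 431 = β·δ·716: β = 431/(652.021) ≈ 0.661.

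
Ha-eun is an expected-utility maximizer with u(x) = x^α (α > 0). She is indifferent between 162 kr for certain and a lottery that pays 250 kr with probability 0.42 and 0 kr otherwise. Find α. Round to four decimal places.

The lottery's expected utility is 0.42·u(250) + 0.58·u(0) = 0.42·250^α (since u(0) = 0 for α > 0).
Setting u(162) equal to that: 162^α = 0.42·250^α ⇒ (162/250)^α = 0.42.
Take logs: α = ln 0.42 / ln(162/250) ≈ 1.999473.

α ≈ 1.9995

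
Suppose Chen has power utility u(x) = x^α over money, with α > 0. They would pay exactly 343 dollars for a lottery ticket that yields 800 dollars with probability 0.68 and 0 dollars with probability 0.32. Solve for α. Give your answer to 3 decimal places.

Since u(0) = 0, the lottery's EU is 0.68·800^α.
Setting u(343) equal to that: 343^α = 0.68·800^α ⇒ (343/800)^α = 0.68.
α = ln(0.68) / ln(343/800) = -0.385662/-0.846881 ≈ 0.455.

α ≈ 0.455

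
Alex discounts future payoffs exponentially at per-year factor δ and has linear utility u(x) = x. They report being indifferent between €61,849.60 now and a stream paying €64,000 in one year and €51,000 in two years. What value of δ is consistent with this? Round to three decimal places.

δ ≈ 0.640

The stream is worth 64000δ + 51000δ² today, so 64000δ + 51000δ² = 61849.60.
That is, 51000δ² + 64000δ − 61849.60 = 0, a quadratic in δ.
δ = (−64000 + √(64000² + 4·51000·61849.60)) / (2·51000) = (−64000 + √16713318400.00) / 102000 ≈ 0.640.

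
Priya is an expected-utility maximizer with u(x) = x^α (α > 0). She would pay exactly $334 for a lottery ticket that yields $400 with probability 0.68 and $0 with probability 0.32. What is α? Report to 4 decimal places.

α ≈ 2.1387

EU(lottery) = 0.68·400^α + 0.32·0 = 0.68·400^α.
Equating: 334^α = 0.68·400^α, i.e. 0.8350^α = 0.68.
Take logs: α = ln 0.68 / ln(334/400) ≈ 2.138725.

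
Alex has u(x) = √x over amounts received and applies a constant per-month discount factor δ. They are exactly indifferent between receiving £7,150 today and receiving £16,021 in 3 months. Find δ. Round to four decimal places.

δ ≈ 0.8742

The payoff in 3 months is discounted by δ^3, so u(7150) = δ^3·u(16021) and δ^3 = u(7150)/u(16021).
Since u(x) = √x, δ^3 = √(7150/16021) = 0.66805.
So δ = 0.66805^(1/3) ≈ 0.8742.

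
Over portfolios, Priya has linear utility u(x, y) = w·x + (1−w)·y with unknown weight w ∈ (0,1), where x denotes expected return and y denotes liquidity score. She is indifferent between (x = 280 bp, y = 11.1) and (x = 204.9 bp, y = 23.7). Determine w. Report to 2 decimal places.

u(280,11.1) = u(204.9,23.7) means w·280 + (1−w)·11.1 = w·204.9 + (1−w)·23.7.
Rearranging, 75.1·w − 12.6·(1−w) = 0.
So w/(1−w) = 12.6/75.1 = 0.1678, giving w = 12.6/(75.1+12.6) = 0.14.

w = 0.14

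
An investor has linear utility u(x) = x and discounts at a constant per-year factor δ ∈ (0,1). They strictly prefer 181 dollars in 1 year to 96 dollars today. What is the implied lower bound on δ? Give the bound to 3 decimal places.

Comparing present values: 96 < δ·181.
So δ > 96/181 = 0.53039.

δ > 0.530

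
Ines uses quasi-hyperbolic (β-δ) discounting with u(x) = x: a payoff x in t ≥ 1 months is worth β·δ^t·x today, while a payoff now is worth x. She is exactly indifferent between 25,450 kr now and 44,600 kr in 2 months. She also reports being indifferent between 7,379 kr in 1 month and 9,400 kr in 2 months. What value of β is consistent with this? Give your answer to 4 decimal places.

The second indifference involves only future payoffs, so β cancels: β·δ^1·7379 = β·δ^2·9400, giving δ = 7379/9400 = 0.78500.
Now use the now-vs-future pair: 25450 = β·δ^2·44600 gives β = 25450/(0.61623·44600) ≈ 0.9260.

β ≈ 0.9260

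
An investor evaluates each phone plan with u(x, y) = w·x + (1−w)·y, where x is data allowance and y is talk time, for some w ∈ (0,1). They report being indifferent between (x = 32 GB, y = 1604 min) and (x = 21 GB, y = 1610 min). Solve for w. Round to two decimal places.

Equating utilities: w·32 + (1−w)·1604 = w·21 + (1−w)·1610.
Rearranging, 11·w − 6·(1−w) = 0.
Hence w = 6/(11+6) = 6/17 = 0.35.

w = 0.35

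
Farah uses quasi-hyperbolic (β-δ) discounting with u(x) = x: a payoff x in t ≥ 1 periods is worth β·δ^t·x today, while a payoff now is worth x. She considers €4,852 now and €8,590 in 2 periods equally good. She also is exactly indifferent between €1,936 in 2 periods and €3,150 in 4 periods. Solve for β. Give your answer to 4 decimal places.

β ≈ 0.9190

From the later pair, β·δ^2·1936 = β·δ^4·3150; dividing through, δ^2 = 1936/3150 = 0.61460, so δ = 0.78397.
Now use the now-vs-future pair: 4852 = β·δ^2·8590 gives β = 4852/(0.61460·8590) ≈ 0.9190.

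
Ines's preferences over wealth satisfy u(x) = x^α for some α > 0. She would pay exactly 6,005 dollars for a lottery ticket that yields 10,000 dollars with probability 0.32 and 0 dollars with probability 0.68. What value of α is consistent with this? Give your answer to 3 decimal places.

α ≈ 2.234

EU(lottery) = 0.32·10000^α + 0.68·0 = 0.32·10000^α.
Equating: 6005^α = 0.32·10000^α, i.e. 0.6005^α = 0.32.
Taking logs: α·ln(6005/10000) = ln(0.32), so α = -1.139434 / -0.509993 ≈ 2.234.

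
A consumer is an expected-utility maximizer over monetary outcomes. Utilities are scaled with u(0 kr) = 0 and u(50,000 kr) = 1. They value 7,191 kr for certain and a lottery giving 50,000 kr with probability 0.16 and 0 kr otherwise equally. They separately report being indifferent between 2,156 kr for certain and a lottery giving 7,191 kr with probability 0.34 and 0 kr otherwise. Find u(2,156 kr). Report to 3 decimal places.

0.054

From the first indifference, u(7,191 kr) = 0.16·u(50,000 kr) + 0.84·u(0 kr) = 0.16·1 + 0.84·0 = 0.16.
The second indifference gives u(2,156 kr) = 0.34·u(7,191 kr) + 0.66·u(0 kr) = 0.34·0.16 + 0.66·0.00 = 0.0544.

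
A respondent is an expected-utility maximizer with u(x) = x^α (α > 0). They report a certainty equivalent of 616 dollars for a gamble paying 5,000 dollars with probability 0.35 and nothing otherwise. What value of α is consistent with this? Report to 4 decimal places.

EU(lottery) = 0.35·5000^α + 0.65·0 = 0.35·5000^α.
Equating: 616^α = 0.35·5000^α, i.e. 0.1232^α = 0.35.
α = ln(0.35) / ln(616/5000) = -1.0498221/-2.0939462 ≈ 0.5014.

α ≈ 0.5014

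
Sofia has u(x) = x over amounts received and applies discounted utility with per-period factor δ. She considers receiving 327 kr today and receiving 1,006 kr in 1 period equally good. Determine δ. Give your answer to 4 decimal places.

δ ≈ 0.3250

Equating discounted utilities: u(327) = δ·u(1006) ⇒ δ = u(327)/u(1006).
With u(x) = x: δ = 327/1006 = 0.32505.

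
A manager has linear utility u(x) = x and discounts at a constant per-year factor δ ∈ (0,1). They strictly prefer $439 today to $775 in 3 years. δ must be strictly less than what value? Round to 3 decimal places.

Comparing present values: 439 > δ^3·775.
So δ^3 < 439/775 = 0.56645; taking the cube root of both positive sides preserves the inequality.
δ < 0.56645^(1/3) = 0.827.

δ < 0.827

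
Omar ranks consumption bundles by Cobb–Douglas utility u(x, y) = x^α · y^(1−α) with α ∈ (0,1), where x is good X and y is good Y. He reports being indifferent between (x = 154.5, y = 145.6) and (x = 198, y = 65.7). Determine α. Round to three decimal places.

Set the two utilities equal: 154.5^α·145.6^(1−α) = 198^α·65.7^(1−α).
(154.5/198)^α = (65.7/145.6)^(1−α); take logs: α·ln(154.5/198) = (1−α)·ln(65.7/145.6), i.e. α·-0.248073 = (1−α)·-0.795764.
So α/(1−α) = (-0.795764)/(-0.248073) = 3.207782, and α = 3.207782/4.207782 ≈ 0.762.

α ≈ 0.762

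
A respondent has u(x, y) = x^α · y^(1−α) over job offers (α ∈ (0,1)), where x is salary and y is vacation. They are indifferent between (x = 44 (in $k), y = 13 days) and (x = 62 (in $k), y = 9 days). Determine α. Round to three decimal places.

α ≈ 0.517

The Cobb–Douglas utilities coincide, so 44^α·13^(1−α) = 62^α·9^(1−α).
Taking logs: α·ln 44 + (1−α)·ln 13 = α·ln 62 + (1−α)·ln 9, i.e. α·-0.342945 = (1−α)·-0.367725.
Thus α·(-0.710670) = -0.367725, so α = -0.367725/-0.710670 ≈ 0.517.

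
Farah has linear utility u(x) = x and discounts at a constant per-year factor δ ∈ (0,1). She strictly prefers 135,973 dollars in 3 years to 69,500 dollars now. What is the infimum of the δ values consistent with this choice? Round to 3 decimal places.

The preference means 69500 < δ^3·135973.
Dividing by 135973: δ^3 > 0.51113. Both sides are positive, so the cube root keeps the direction.
δ > (69500/135973)^(1/3) ≈ 0.800.

δ > 0.800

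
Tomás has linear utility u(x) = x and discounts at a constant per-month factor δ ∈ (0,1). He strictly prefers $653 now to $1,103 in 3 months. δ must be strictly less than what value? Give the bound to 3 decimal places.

δ < 0.840

Under u(x) = x this choice says 653 > δ^3·1103.
Dividing by 1103: δ^3 < 0.59202. Both sides are positive, so the cube root keeps the direction.
δ < 0.59202^(1/3) = 0.840.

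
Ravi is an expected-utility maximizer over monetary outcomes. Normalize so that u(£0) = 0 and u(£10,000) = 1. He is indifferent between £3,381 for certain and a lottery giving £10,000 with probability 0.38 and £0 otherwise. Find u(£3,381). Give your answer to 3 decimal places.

The indifference gives u(£3,381) = 0.38·u(£10,000) + 0.62·u(£0) = 0.38·1 + 0.62·0 = 0.38.

0.380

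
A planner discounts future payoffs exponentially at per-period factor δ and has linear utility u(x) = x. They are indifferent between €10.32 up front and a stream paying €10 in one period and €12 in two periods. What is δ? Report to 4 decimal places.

δ ≈ 0.6000

The stream is worth 10δ + 12δ² today, so 10δ + 12δ² = 10.32.
That is, 12δ² + 10δ − 10.32 = 0, a quadratic in δ.
By the quadratic formula (taking the positive root), δ = (−10 + √595.36) / 24 ≈ 0.6000.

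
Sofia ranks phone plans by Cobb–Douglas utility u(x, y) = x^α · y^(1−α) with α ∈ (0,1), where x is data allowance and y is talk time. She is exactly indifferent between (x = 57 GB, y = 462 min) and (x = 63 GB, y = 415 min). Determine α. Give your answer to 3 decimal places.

α ≈ 0.517

Set the two utilities equal: 57^α·462^(1−α) = 63^α·415^(1−α).
Taking logs: α·ln 57 + (1−α)·ln 462 = α·ln 63 + (1−α)·ln 415, i.e. α·-0.100083 = (1−α)·-0.107286.
With A = -0.100083 and B = -0.107286: α·A = (1−α)·B, so α = B/(A+B) = -0.107286/-0.207369 ≈ 0.517.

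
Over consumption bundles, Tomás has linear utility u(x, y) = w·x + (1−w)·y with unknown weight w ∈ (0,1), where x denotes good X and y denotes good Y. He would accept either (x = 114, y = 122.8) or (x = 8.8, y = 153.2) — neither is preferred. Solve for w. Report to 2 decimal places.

w = 0.22

u(114,122.8) = u(8.8,153.2) means w·114 + (1−w)·122.8 = w·8.8 + (1−w)·153.2.
Rearranging, 105.2·w − 30.4·(1−w) = 0.
Hence w = 30.4/(105.2+30.4) = 30.4/135.6 = 0.22.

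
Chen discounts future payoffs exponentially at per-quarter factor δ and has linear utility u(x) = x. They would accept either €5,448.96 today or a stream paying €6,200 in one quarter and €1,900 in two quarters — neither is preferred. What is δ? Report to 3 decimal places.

Equating present values: 5448.96 = 6200δ + 1900δ².
That is, 1900δ² + 6200δ − 5448.96 = 0, a quadratic in δ.
δ = (−6200 + √(6200² + 4·1900·5448.96)) / (2·1900) = (−6200 + √79852096.00) / 3800 ≈ 0.720.

δ ≈ 0.720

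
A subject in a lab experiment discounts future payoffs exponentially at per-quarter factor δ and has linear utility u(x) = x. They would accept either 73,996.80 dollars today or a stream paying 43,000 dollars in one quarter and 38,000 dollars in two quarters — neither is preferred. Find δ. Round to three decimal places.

δ ≈ 0.940

Present value of the stream is 43000·δ + 38000·δ². Indifference gives 43000δ + 38000δ² = 73996.80.
That is, 38000δ² + 43000δ − 73996.80 = 0, a quadratic in δ.
The positive root is δ = [−43000 + √(43000² + 4·38000·73996.80)] / (2·38000) = (−43000 + 114440.000)/76000 ≈ 0.940.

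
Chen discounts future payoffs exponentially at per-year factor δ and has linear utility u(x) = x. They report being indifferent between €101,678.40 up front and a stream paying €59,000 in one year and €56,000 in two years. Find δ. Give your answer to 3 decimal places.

Present value of the stream is 59000·δ + 56000·δ². Indifference gives 59000δ + 56000δ² = 101678.40.
Rearranged: 56000δ² + 59000δ − 101678.40 = 0.
The positive root is δ = [−59000 + √(59000² + 4·56000·101678.40)] / (2·56000) = (−59000 + 162040.000)/112000 ≈ 0.920.

δ ≈ 0.920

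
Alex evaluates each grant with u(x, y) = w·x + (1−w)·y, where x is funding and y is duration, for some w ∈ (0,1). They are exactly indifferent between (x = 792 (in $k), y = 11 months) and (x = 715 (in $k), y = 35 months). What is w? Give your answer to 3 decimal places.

w = 0.238

u(792,11) = u(715,35) means w·792 + (1−w)·11 = w·715 + (1−w)·35.
w·(792−715) = (1−w)·(35−11), i.e. w·77 = (1−w)·24.
The marginal rate of substitution is 24/77, so w = 24/(77+24) = 0.238.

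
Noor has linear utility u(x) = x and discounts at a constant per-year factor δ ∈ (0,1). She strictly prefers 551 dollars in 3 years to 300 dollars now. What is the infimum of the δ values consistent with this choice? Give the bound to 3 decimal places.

Comparing present values: 300 < δ^3·551.
So δ^3 > 300/551 = 0.54446; taking the cube root of both positive sides preserves the inequality.
δ > 0.54446^(1/3) = 0.817.

δ > 0.817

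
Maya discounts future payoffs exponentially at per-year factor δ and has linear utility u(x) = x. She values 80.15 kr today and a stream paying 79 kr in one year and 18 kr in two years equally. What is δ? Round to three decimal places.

δ ≈ 0.850

Equating present values: 80.15 = 79δ + 18δ².
Rearranged: 18δ² + 79δ − 80.15 = 0.
By the quadratic formula (taking the positive root), δ = (−79 + √12011.80) / 36 ≈ 0.850.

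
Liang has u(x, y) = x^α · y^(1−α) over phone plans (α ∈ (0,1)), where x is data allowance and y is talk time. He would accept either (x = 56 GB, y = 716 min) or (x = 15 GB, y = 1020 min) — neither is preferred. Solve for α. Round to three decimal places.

α ≈ 0.212

The Cobb–Douglas utilities coincide, so 56^α·716^(1−α) = 15^α·1020^(1−α).
(56/15)^α = (1020/716)^(1−α); take logs: α·ln(56/15) = (1−α)·ln(1020/716), i.e. α·1.317301 = (1−α)·0.353878.
Thus α·(1.671179) = 0.353878, so α = 0.353878/1.671179 ≈ 0.212.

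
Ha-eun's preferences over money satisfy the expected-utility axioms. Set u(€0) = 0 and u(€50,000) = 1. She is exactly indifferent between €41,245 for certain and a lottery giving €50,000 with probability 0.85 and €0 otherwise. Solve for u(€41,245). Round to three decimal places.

By the standard-gamble method, u(€41,245) is just the indifference probability on the best outcome: 0.85.

0.850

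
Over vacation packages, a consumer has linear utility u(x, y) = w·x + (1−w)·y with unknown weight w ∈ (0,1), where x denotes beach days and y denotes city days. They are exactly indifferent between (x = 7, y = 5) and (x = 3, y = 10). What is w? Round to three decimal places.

w = 0.556

u(7,5) = u(3,10) means w·7 + (1−w)·5 = w·3 + (1−w)·10.
Collecting terms: w·4 = (1−w)·5.
So w/(1−w) = 5/4 = 1.2500, giving w = 5/(4+5) = 0.556.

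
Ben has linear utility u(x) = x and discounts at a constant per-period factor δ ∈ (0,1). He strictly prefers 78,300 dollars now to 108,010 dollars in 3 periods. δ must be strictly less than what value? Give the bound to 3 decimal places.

The preference means 78300 > δ^3·108010.
Dividing by 108010: δ^3 < 0.72493. Both sides are positive, so the cube root keeps the direction.
δ < (78300/108010)^(1/3) ≈ 0.898.

δ < 0.898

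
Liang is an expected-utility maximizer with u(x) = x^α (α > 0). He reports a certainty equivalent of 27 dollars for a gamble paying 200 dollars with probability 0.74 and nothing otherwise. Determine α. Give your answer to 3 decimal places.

EU(lottery) = 0.74·200^α + 0.26·0 = 0.74·200^α.
Indifference: 27^α = 0.74·200^α, so (27/200)^α = 0.74.
Taking logs: α·ln(27/200) = ln(0.74), so α = -0.301105 / -2.002481 ≈ 0.150.

α ≈ 0.150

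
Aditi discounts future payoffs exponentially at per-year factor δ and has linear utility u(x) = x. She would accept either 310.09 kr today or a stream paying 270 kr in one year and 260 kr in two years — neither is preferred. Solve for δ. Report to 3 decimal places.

δ ≈ 0.690

Equating present values: 310.09 = 270δ + 260δ².
That is, 260δ² + 270δ − 310.09 = 0, a quadratic in δ.
By the quadratic formula (taking the positive root), δ = (−270 + √395393.60) / 520 ≈ 0.690.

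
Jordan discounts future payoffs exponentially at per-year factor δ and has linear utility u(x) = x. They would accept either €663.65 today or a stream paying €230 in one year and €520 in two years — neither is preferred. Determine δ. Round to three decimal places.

δ ≈ 0.930

The stream is worth 230δ + 520δ² today, so 230δ + 520δ² = 663.65.
Rearranged: 520δ² + 230δ − 663.65 = 0.
δ = (−230 + √(230² + 4·520·663.65)) / (2·520) = (−230 + √1433292.00) / 1040 ≈ 0.930.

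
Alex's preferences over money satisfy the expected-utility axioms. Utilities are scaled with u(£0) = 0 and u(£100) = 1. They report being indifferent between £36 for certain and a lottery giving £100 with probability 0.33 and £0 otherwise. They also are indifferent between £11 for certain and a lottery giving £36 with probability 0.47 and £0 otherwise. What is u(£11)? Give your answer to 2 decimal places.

The first gamble pins u(£36): it must equal 0.33·1 + 0.67·0 = 0.33.
Then u(£11) = 0.47·u(£36) + 0.53·u(£0) = 0.47·0.33 + 0.53·0.00 = 0.1551.

0.16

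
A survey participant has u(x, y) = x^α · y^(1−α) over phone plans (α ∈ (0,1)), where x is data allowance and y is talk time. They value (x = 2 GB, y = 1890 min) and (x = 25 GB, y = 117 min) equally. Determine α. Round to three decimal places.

α ≈ 0.524

Indifference: 2^α · 1890^(1−α) = 25^α · 117^(1−α).
Rearrange to (2/25)^α = (117/1890)^(1−α) and take logs: α·-2.525729 = (1−α)·-2.782158.
Thus α·(-5.307887) = -2.782158, so α = -2.782158/-5.307887 ≈ 0.524.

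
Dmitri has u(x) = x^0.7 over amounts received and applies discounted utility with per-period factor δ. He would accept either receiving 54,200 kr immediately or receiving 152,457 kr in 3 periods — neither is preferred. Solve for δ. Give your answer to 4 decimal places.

δ ≈ 0.7856

Equating discounted utilities: u(54200) = δ^3·u(152457) ⇒ δ^3 = u(54200)/u(152457).
Since u(x) = x^0.7, δ^3 = (54200/152457)^0.7 = 0.35551^0.7 = 0.48484.
Taking the cube root: δ = 0.48484^(1/3) ≈ 0.7856.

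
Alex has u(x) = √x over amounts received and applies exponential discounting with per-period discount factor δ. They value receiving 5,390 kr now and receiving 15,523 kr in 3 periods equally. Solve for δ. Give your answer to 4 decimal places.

δ ≈ 0.8384

The payoff in 3 periods is discounted by δ^3, so u(5390) = δ^3·u(15523) and δ^3 = u(5390)/u(15523).
Since u(x) = √x, δ^3 = √(5390/15523) = 0.58926.
Taking the cube root: δ = 0.58926^(1/3) ≈ 0.8384.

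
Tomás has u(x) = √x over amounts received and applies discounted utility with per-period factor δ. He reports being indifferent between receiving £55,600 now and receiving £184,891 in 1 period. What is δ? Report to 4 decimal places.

δ ≈ 0.5484

Equating discounted utilities: u(55600) = δ·u(184891) ⇒ δ = u(55600)/u(184891).
With u(x) = √x: δ = √55600/√184891 = √(55600/184891) = 0.54838.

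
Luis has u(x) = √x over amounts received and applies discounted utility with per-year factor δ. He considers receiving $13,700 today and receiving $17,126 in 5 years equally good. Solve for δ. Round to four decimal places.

δ ≈ 0.9779

Indifference means u(13700) = δ^5 · u(17126), so δ^5 = u(13700)/u(17126).
With u(x) = √x: δ^5 = √13700/√17126 = √(13700/17126) = 0.89440.
Taking the 5th root: δ = 0.89440^(1/5) ≈ 0.9779.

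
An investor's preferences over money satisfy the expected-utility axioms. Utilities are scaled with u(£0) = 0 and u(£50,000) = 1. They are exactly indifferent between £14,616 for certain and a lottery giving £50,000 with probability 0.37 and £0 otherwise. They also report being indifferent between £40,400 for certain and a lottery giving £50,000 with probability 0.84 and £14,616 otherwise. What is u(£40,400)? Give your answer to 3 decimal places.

First, u(£14,616) = 0.37·u(£50,000) + 0.63·u(£0) = 0.37.
The second indifference gives u(£40,400) = 0.84·u(£50,000) + 0.16·u(£14,616) = 0.84·1.00 + 0.16·0.37 = 0.8992.

0.899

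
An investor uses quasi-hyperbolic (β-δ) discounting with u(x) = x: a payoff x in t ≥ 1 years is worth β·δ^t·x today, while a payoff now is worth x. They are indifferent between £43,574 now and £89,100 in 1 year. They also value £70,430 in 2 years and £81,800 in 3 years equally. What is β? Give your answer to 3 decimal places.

β ≈ 0.568

The second indifference involves only future payoffs, so β cancels: β·δ^2·70430 = β·δ^3·81800, giving δ = 70430/81800 = 0.86100.
The first indifference: 43574 = β·δ·89100, so β = 43574/(δ·89100) = 43574/(0.86100·89100) ≈ 0.568.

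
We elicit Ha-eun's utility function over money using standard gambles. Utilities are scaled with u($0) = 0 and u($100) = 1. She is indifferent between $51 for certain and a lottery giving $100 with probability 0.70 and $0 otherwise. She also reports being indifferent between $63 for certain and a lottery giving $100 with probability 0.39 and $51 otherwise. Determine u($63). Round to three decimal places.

The first gamble pins u($51): it must equal 0.70·1 + 0.30·0 = 0.70.
The second indifference gives u($63) = 0.39·u($100) + 0.61·u($51) = 0.39·1.00 + 0.61·0.70 = 0.8170.

0.817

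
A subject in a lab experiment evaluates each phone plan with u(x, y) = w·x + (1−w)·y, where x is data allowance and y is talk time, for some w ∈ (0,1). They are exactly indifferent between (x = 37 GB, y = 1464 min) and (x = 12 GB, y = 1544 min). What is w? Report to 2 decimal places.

w = 0.76

Equating utilities: w·37 + (1−w)·1464 = w·12 + (1−w)·1544.
Collecting terms: w·25 = (1−w)·80.
Hence w = 80/(25+80) = 80/105 = 0.76.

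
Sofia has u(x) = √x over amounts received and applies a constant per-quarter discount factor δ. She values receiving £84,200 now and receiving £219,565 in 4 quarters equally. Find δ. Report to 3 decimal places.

Indifference means u(84200) = δ^4 · u(219565), so δ^4 = u(84200)/u(219565).
With u(x) = √x: δ^4 = √84200/√219565 = √(84200/219565) = 0.61926.
Hence δ = (0.61926)^(1/4) = 0.88709.

δ ≈ 0.887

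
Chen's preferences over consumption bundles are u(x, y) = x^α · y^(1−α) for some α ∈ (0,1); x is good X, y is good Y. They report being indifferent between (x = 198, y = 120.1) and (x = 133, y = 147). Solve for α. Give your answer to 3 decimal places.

α ≈ 0.337

Set the two utilities equal: 198^α·120.1^(1−α) = 133^α·147^(1−α).
Rearrange to (198/133)^α = (147/120.1)^(1−α) and take logs: α·0.397918 = (1−α)·0.202108.
With A = 0.397918 and B = 0.202108: α·A = (1−α)·B, so α = B/(A+B) = 0.202108/0.600026 ≈ 0.337.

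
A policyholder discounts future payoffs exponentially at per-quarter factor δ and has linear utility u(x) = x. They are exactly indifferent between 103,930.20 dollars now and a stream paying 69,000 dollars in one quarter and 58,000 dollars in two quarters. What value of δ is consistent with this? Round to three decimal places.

δ ≈ 0.870

Present value of the stream is 69000·δ + 58000·δ². Indifference gives 69000δ + 58000δ² = 103930.20.
So 58000δ² + 69000δ − 103930.20 = 0.
By the quadratic formula (taking the positive root), δ = (−69000 + √28872806400.00) / 116000 ≈ 0.870.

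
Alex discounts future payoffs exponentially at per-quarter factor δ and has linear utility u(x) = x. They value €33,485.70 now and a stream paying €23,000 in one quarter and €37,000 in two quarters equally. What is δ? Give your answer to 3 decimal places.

Equating present values: 33485.70 = 23000δ + 37000δ².
That is, 37000δ² + 23000δ − 33485.70 = 0, a quadratic in δ.
δ = (−23000 + √(23000² + 4·37000·33485.70)) / (2·37000) = (−23000 + √5484883600.00) / 74000 ≈ 0.690.

δ ≈ 0.690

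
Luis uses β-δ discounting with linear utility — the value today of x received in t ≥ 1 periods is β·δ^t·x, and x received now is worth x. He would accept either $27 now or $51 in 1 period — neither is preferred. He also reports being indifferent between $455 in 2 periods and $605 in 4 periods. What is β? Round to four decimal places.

The second indifference involves only future payoffs, so β cancels: β·δ^2·455 = β·δ^4·605, giving δ^2 = 455/605 = 0.75207, so δ = 0.86722.
Substituting δ into 27 = β·δ·51: β = 27/(44.228) ≈ 0.6105.

β ≈ 0.6105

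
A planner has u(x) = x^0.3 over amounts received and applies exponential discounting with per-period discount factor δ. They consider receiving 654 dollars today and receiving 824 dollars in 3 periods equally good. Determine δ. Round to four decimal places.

δ ≈ 0.9772

The payoff in 3 periods is discounted by δ^3, so u(654) = δ^3·u(824) and δ^3 = u(654)/u(824).
With u(x) = x^0.3: δ^3 = 654^0.3/824^0.3 = (654/824)^0.3 = 0.93303.
So δ = 0.93303^(1/3) ≈ 0.9772.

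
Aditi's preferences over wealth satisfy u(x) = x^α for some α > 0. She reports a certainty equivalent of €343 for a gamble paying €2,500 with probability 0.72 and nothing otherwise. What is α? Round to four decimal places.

Since u(0) = 0, the lottery's EU is 0.72·2500^α.
Equating: 343^α = 0.72·2500^α, i.e. 0.1372^α = 0.72.
Take logs: α = ln 0.72 / ln(343/2500) ≈ 0.165384.

α ≈ 0.1654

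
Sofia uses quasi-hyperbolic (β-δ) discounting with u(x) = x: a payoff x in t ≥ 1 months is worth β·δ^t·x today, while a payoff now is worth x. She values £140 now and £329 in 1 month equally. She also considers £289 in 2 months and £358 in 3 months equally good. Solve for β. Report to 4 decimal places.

Both payoffs in the second observation are in the future, so β drops out: δ^2·289 = δ^3·358 ⇒ δ = 289/358 = 0.80726.
The first indifference: 140 = β·δ·329, so β = 140/(δ·329) = 140/(0.80726·329) ≈ 0.5271.

β ≈ 0.5271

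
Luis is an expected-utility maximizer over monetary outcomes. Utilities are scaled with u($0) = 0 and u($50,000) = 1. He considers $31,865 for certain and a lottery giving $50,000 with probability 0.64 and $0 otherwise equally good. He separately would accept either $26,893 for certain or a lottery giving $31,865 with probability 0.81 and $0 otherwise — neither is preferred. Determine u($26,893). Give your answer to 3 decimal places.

0.518

First, u($31,865) = 0.64·u($50,000) + 0.36·u($0) = 0.64.
Then u($26,893) = 0.81·u($31,865) + 0.19·u($0) = 0.81·0.64 + 0.19·0.00 = 0.5184.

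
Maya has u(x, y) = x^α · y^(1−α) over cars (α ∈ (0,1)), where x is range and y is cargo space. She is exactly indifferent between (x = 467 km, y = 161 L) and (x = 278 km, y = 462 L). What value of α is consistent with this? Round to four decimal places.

α ≈ 0.6702

Indifference: 467^α · 161^(1−α) = 278^α · 462^(1−α).
Rearrange to (467/278)^α = (462/161)^(1−α) and take logs: α·0.5187081 = (1−α)·1.0541605.
So α/(1−α) = (1.0541605)/(0.5187081) = 2.0322808, and α = 2.0322808/3.0322808 ≈ 0.6702.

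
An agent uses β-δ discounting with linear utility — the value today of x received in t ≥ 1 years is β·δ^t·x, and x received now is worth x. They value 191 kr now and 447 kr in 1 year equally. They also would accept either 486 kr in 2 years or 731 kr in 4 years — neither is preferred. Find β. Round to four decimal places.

β ≈ 0.5240

Both payoffs in the second observation are in the future, so β drops out: δ^2·486 = δ^4·731 ⇒ δ^2 = 486/731 = 0.66484, so δ = 0.81538.
The first indifference: 191 = β·δ·447, so β = 191/(δ·447) = 191/(0.81538·447) ≈ 0.5240.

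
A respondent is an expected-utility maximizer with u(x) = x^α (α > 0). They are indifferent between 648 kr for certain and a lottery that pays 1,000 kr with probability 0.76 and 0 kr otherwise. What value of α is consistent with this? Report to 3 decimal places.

Since u(0) = 0, the lottery's EU is 0.76·1000^α.
Setting u(648) equal to that: 648^α = 0.76·1000^α ⇒ (648/1000)^α = 0.76.
Take logs: α = ln 0.76 / ln(648/1000) ≈ 0.63254.

α ≈ 0.633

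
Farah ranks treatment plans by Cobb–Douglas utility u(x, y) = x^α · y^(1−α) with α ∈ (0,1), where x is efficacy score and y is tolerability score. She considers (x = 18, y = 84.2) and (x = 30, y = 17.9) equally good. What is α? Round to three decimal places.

The Cobb–Douglas utilities coincide, so 18^α·84.2^(1−α) = 30^α·17.9^(1−α).
(18/30)^α = (17.9/84.2)^(1−α); take logs: α·ln(18/30) = (1−α)·ln(17.9/84.2), i.e. α·-0.510826 = (1−α)·-1.548394.
Thus α·(-2.059220) = -1.548394, so α = -1.548394/-2.059220 ≈ 0.752.

α ≈ 0.752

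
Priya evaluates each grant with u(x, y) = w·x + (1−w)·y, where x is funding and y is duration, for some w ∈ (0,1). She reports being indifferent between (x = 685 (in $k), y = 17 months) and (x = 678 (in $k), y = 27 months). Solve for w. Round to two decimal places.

w = 0.59

u(685,17) = u(678,27) means w·685 + (1−w)·17 = w·678 + (1−w)·27.
Rearranging, 7·w − 10·(1−w) = 0.
Hence w = 10/(7+10) = 10/17 = 0.59.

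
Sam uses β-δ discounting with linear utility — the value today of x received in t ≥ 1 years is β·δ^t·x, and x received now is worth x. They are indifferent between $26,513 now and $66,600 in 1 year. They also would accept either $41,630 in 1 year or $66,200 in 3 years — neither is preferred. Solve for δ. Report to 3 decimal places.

Both payoffs in the second observation are in the future, so β drops out: δ^1·41630 = δ^3·66200 ⇒ δ^2 = 41630/66200 = 0.62885, so δ = 0.79300.

δ ≈ 0.793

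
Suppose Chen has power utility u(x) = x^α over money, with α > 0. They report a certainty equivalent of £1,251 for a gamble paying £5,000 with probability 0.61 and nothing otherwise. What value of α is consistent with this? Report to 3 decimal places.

The lottery's expected utility is 0.61·u(5000) + 0.39·u(0) = 0.61·5000^α (since u(0) = 0 for α > 0).
Equating: 1251^α = 0.61·5000^α, i.e. 0.2502^α = 0.61.
Taking logs: α·ln(1251/5000) = ln(0.61), so α = -0.494296 / -1.385495 ≈ 0.357.

α ≈ 0.357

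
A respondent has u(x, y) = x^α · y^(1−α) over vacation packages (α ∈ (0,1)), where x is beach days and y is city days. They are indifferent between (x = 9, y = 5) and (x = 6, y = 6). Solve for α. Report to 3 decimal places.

α ≈ 0.310

Indifference: 9^α · 5^(1−α) = 6^α · 6^(1−α).
Taking logs: α·ln 9 + (1−α)·ln 5 = α·ln 6 + (1−α)·ln 6, i.e. α·0.405465 = (1−α)·0.182322.
So α/(1−α) = (0.182322)/(0.405465) = 0.449661, and α = 0.449661/1.449661 ≈ 0.310.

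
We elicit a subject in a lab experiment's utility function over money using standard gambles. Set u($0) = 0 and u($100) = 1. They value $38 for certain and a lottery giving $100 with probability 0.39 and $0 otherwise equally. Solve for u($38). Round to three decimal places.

0.390

By the standard-gamble method, u($38) is just the indifference probability on the best outcome: 0.39.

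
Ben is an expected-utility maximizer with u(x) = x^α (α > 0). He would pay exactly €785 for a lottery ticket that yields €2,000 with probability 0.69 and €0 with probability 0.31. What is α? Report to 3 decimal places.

α ≈ 0.397

Since u(0) = 0, the lottery's EU is 0.69·2000^α.
Indifference: 785^α = 0.69·2000^α, so (785/2000)^α = 0.69.
Taking logs: α·ln(785/2000) = ln(0.69), so α = -0.371064 / -0.935219 ≈ 0.397.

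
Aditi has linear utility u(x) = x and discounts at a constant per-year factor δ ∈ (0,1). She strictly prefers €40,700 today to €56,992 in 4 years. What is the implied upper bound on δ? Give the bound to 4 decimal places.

δ < 0.9193

Comparing present values: 40700 > δ^4·56992.
So δ^4 < 40700/56992 = 0.71414; taking the 4th root of both positive sides preserves the inequality.
δ < 0.71414^(1/4) = 0.9193.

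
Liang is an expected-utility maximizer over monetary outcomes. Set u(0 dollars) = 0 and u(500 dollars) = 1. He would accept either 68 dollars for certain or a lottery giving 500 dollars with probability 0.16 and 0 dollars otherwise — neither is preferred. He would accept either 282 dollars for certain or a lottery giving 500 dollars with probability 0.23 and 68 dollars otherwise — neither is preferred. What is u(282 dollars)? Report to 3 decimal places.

First, u(68 dollars) = 0.16·u(500 dollars) + 0.84·u(0 dollars) = 0.16.
Then u(282 dollars) = 0.23·u(500 dollars) + 0.77·u(68 dollars) = 0.23·1.00 + 0.77·0.16 = 0.3532.

0.353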